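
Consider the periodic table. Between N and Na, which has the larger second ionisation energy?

Na

After 1 electron has been removed, what remains? N⁺ still has 4 valence electrons; Na⁺ is the bare [Ne] core.
Pulling an electron out of a noble-gas core costs far more than removing a remaining valence electron, so Na sits at the high end of IE_2.
Tabulated IE_2 (kJ/mol): N 2856, Na 4562.
Overall IE_2 order: N < Na.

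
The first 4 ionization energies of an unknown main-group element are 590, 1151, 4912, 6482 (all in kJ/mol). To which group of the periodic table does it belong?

Group 2

Look for the largest jump between consecutive ionization energies: IE3/IE2 ≈ 4.3, far larger than any earlier ratio.
That jump marks the point where a core electron is being removed. So the atom has 2 valence electrons.
A main-group element with 2 valence electrons is in group 2.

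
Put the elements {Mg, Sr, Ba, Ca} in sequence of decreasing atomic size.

Ba > Sr > Ca > Mg

Radius decreases left→right (rising Z_eff, same n) and increases top→bottom (higher n).
All are in group 2, so atomic radius increases down the group.
So from largest to smallest: Ba > Sr > Ca > Mg.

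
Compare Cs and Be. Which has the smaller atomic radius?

Be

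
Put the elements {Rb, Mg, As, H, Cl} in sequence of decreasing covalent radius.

H is in period 1, group 1; Mg is in period 3, group 2; Cl is in period 3, group 17; As is in period 4, group 15; Rb is in period 5, group 1.
Atomic radius shrinks across a period as nuclear charge pulls the same shell inward, and grows down a group as new shells are added.
These span different periods and groups, so the two trends combine.
Cl > H: the two effects oppose for this pair; the down-group effect wins (99 vs 32 pm).
As > Cl: both effects reinforce here, so As is clearly the larger of the two.
Mg > As: period and group pull opposite ways; the across-period shift dominates (139 vs 121 pm).
Rb > Mg: relative to Mg, both the across-period and down-group shifts push Rb's atomic radius up.
Approximate values (pm): H 32, Mg 139, Cl 99, As 121, Rb 210.
So from largest to smallest: Rb > Mg > As > Cl > H.

Rb > Mg > As > Cl > H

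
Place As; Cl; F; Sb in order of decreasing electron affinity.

Cl > F > Sb > As

F is in period 2, group 17; Cl is in period 3, group 17; As is in period 4, group 15; Sb is in period 5, group 15.
Adding an electron releases more energy for atoms nearer the top right (short of the noble gases).
Here both period and group differ, so the two effects have to be weighed against each other.
Sb > As: this pair runs against the simple trend — see the exception note.
F > Sb: relative to Sb, both the across-period and down-group shifts push F's electron affinity up.
Cl > F: this pair runs against the simple trend — see the exception note.
Note the exception: Sb has a higher electron affinity than As, contrary to the simple trend — both are half-filled np³, but the pairing/repulsion penalty for the added electron shrinks as the p orbitals become larger and more diffuse down the group, and for Sb that outweighs the weaker nuclear attraction.
Note the exception: Cl has a higher electron affinity than F, contrary to the simple trend — F's small 2p subshell makes the incoming electron feel strong e⁻–e⁻ repulsion, so Cl actually releases more energy on gaining an electron.
Tabulated electron affinity (kJ/mol): F 328, Cl 349, As 78, Sb 103.
So from highest to lowest: Cl > F > Sb > As.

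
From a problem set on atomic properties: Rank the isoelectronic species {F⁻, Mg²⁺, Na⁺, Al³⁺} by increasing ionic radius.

Al³⁺ < Mg²⁺ < Na⁺ < F⁻

All of these have 10 electrons, so size is governed by nuclear charge alone: the more protons, the stronger the pull on the same electron cloud, and the smaller the ion.
Nuclear charges: Al³⁺ (Z=13), Mg²⁺ (Z=12), Na⁺ (Z=11), F⁻ (Z=9).
Smallest to largest: Al³⁺ < Mg²⁺ < Na⁺ < F⁻.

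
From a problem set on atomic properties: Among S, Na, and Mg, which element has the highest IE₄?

Mg

Consider each +3 ion: S³⁺ still has 3 valence electrons; Na³⁺ is already 2 electrons into the core; Mg³⁺ is already 1 electron into the core.
Core electrons are held far more tightly than valence electrons, so Na and Mg top the IE_4 order.
Tabulated IE_4 (kJ/mol): S 4556, Na 9543, Mg 10543.
Hence IE_4: S < Na < Mg.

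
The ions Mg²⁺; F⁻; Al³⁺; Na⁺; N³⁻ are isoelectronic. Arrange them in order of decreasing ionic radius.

All of these have 10 electrons, so size is governed by nuclear charge alone: the more protons, the stronger the pull on the same electron cloud, and the smaller the ion.
Nuclear charges: Al³⁺ (Z=13), Mg²⁺ (Z=12), Na⁺ (Z=11), F⁻ (Z=9), N³⁻ (Z=7).
Largest to smallest: N³⁻ > F⁻ > Na⁺ > Mg²⁺ > Al³⁺.

N³⁻, F⁻, Na⁺, Mg²⁺, Al³⁺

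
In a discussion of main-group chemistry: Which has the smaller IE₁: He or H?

IE₁ increases left→right with effective nuclear charge and decreases top→bottom as the valence shell moves farther out.
All lie in period 1, so first ionization energy increases left to right.
So H has the smaller IE₁ (H < He).

H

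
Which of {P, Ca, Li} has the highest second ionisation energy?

Consider each +1 ion: P⁺ still has 4 valence electrons; Ca⁺ still has 1 valence electron; Li⁺ is the bare [He] core.
Core electrons are held far more tightly than valence electrons, so Li tops the IE_2 order.
Valence configurations: P⁺ [Ne]3s²3p², Ca⁺ [Ar]4s¹.
The numbers (kJ/mol): P 1907, Ca 1145, Li 7298.
Hence IE_2: Ca < P < Li.

Li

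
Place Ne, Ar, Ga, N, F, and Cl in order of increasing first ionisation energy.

N is in period 2, group 15; F is in period 2, group 17; Ne is in period 2, group 18; Cl is in period 3, group 17; Ar is in period 3, group 18; Ga is in period 4, group 13.
Across a period the outer electron is held more tightly (higher IE₁); down a group it sits in a higher shell, more shielded, and comes off more easily.
Here both period and group differ, so the two effects have to be weighed against each other.
Cl > Ga: relative to Ga, both the across-period and down-group shifts push Cl's first ionization energy up.
N > Cl: period and group pull opposite ways; the down-group shift dominates (1402 vs 1251 kJ/mol).
Ar > N: period and group pull opposite ways; the across-period shift dominates (1521 vs 1402 kJ/mol).
F > Ar: period and group pull opposite ways; the down-group shift dominates (1681 vs 1521 kJ/mol).
Ne > F: both are in period 2; the period trend gives Ne the larger value.
For reference (kJ/mol): N 1402, F 1681, Ne 2081, Cl 1251, Ar 1521, Ga 579.
So from lowest to highest: Ga < Cl < N < Ar < F < Ne.

Ga < Cl < N < Ar < F < Ne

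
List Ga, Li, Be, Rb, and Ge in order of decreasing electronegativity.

Ge, Ga, Be, Li, Rb

Li is in period 2, group 1; Be is in period 2, group 2; Ga is in period 4, group 13; Ge is in period 4, group 14; Rb is in period 5, group 1.
Atoms toward the upper right of the periodic table pull bonding electrons most strongly.
These span different periods and groups, so the two trends combine.
Li > Rb: they share group 1; the group trend gives Li the larger value.
Be > Li: Be lies to the right of Li in period 2, so the across-period effect alone puts Be higher.
Ga > Be: the two effects oppose for this pair; the across-period effect wins (1.81 vs 1.57).
Ge > Ga: both are in period 4; the period trend gives Ge the larger value.
Tabulated electronegativity (Pauling): Li 0.98, Be 1.57, Ga 1.81, Ge 2.01, Rb 0.82.
So from highest to lowest: Ge > Ga > Be > Li > Rb.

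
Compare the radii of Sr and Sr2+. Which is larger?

Forming Sr2+ removes 2 electrons from Sr. Fewer electrons for the same nuclear charge means less shielding and a higher Z_eff on the remaining electrons, and for main-group metals the entire outer shell is lost.
A cation is smaller than its parent atom: Sr2+ < Sr.

Sr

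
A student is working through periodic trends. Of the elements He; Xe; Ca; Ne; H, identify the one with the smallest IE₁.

Ca

H is in period 1, group 1; He is in period 1, group 18; Ne is in period 2, group 18; Ca is in period 4, group 2; Xe is in period 5, group 18.
Across a period the outer electron is held more tightly (higher IE₁); down a group it sits in a higher shell, more shielded, and comes off more easily.
Here both period and group differ, so the two effects have to be weighed against each other.
Xe > Ca: the two effects oppose for this pair; the across-period effect wins (1170 vs 590 kJ/mol).
H > Xe: the two effects oppose for this pair; the down-group effect wins (1312 vs 1170 kJ/mol).
Ne > H: period and group pull opposite ways; the across-period shift dominates (2081 vs 1312 kJ/mol).
He > Ne: they share group 18; the group trend gives He the larger value.
For reference (kJ/mol): H 1312, He 2372, Ne 2081, Ca 590, Xe 1170.
The smallest IE₁ among these belongs to Ca.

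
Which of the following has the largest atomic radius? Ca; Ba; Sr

Ca is in period 4, group 2; Sr is in period 5, group 2; Ba is in period 6, group 2.
Radius decreases left→right (rising Z_eff, same n) and increases top→bottom (higher n).
All are in group 2, so atomic radius increases down the group.
The largest atomic radius among these belongs to Ba.

Ba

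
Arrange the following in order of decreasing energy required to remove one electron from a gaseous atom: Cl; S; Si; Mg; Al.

Mg is in period 3, group 2; Al is in period 3, group 13; Si is in period 3, group 14; S is in period 3, group 16; Cl is in period 3, group 17.
Across a period the outer electron is held more tightly (higher IE₁); down a group it sits in a higher shell, more shielded, and comes off more easily.
All lie in period 3; the across-period trend (first ionization energy increases left to right) applies, with the exception below.
Note the exception: Mg has a higher first ionization energy than Al, contrary to the simple trend — Al's single 3p electron is easier to remove than one from Mg's filled 3s².
Tabulated first ionization energy (kJ/mol): Mg 738, Al 578, Si 786, S 1000, Cl 1251.
So from highest to lowest: Cl > S > Si > Mg > Al.

Cl, S, Si, Mg, Al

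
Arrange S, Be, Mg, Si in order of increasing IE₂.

Mg < Si < Be < S

The second ionization energy removes an electron from the +1 ion. For each element: S⁺ still has 5 valence electrons; Be⁺ still has 1 valence electron; Mg⁺ still has 1 valence electron; Si⁺ still has 3 valence electrons.
All are still removing valence electrons, so compare the +1 ions as you would atoms: IE_2 generally rises across a period (higher Z_eff) and falls down a group (larger shell), subject to the usual subshell exceptions.
Valence configurations: S⁺ [Ne]3s²3p³, Be⁺ [He]2s¹, Mg⁺ [Ne]3s¹, Si⁺ [Ne]3s²3p¹.
Approximate IE_2 values (kJ/mol): S 2252, Be 1757, Mg 1451, Si 1577.
Putting it together, IE_2: Mg < Si < Be < S.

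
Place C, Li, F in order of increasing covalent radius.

Li is in period 2, group 1; C is in period 2, group 14; F is in period 2, group 17.
Across a period the added protons contract the valence shell; down a group each new principal shell makes the atom larger.
All lie in period 2, so atomic radius increases right to left.
So from smallest to largest: F < C < Li.

F, C, Li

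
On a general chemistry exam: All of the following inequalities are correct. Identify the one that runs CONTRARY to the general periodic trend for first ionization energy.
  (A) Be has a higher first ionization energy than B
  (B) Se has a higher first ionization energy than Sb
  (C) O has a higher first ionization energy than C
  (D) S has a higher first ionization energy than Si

The general trend: first ionization energy increases across a period and decreases down a group.
(A) Be (period 2, group 2) vs B (period 2, group 13): the stated order contradicts the simple trend.
(B) Se (period 4, group 16) vs Sb (period 5, group 15): the stated order agrees with the simple trend.
(C) O (period 2, group 16) vs C (period 2, group 14): the stated order agrees with the simple trend.
(D) S (period 3, group 16) vs Si (period 3, group 14): the stated order agrees with the simple trend.
The exception is (A): removing B's lone 2p electron is easier than breaking Be's filled 2s².

(A)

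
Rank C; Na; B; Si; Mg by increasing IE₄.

The fourth ionization energy removes an electron from the +3 ion. For each element: C³⁺ still has 1 valence electron; Na³⁺ is already 2 electrons into the core; B³⁺ is the bare [He] core; Si³⁺ still has 1 valence electron; Mg³⁺ is already 1 electron into the core.
Pulling an electron out of a noble-gas core costs far more than removing a remaining valence electron, so Na, Mg and B sit at the high end of IE_4.
Valence configurations: C³⁺ [He]2s¹, Si³⁺ [Ne]3s¹.
Approximate IE_4 values (kJ/mol): C 6223, Na 9543, B 25026, Si 4356, Mg 10543.
So the fourth ionization energies run Si < C < Na < Mg < B.

Si, C, Na, Mg, B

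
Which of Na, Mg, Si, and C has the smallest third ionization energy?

After 2 electrons have been removed, what remains? Na²⁺ is already 1 electron into the core; Mg²⁺ is the bare [Ne] core; Si²⁺ still has 2 valence electrons; C²⁺ still has 2 valence electrons.
Core electrons are held far more tightly than valence electrons, so Na and Mg top the IE_3 order.
Valence configurations: Si²⁺ [Ne]3s², C²⁺ [He]2s².
Tabulated IE_3 (kJ/mol): Na 6910, Mg 7733, Si 3232, C 4620.
Hence IE_3: Si < C < Na < Mg.

Si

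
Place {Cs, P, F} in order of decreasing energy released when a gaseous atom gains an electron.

Electron affinity generally becomes more exothermic across a period toward the halogens and less exothermic down a group.
Here both period and group differ, so the two effects have to be weighed against each other.
P > Cs: both effects reinforce here, so P is clearly the higher of the two.
F > P: relative to P, both the across-period and down-group shifts push F's electron affinity up.
Approximate values (kJ/mol): F 328, P 72, Cs 46.
So from highest to lowest: F > P > Cs.

F, P, Cs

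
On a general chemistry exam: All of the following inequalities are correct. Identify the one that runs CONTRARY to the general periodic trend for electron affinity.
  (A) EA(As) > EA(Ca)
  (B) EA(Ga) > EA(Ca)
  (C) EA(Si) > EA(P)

The general trend: electron affinity increases across a period and decreases down a group.
(A) As (period 4, group 15) vs Ca (period 4, group 2): the stated order agrees with the simple trend.
(B) Ga (period 4, group 13) vs Ca (period 4, group 2): the stated order agrees with the simple trend.
(C) Si (period 3, group 14) vs P (period 3, group 15): the stated order contradicts the simple trend.
The exception is (C): adding an electron to P's half-filled 3p³ is unfavourable, so Si (3p²) has the more exothermic EA.

(C)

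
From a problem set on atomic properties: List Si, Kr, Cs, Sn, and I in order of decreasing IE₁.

Si is in period 3, group 14; Kr is in period 4, group 18; Sn is in period 5, group 14; I is in period 5, group 17; Cs is in period 6, group 1.
Across a period the outer electron is held more tightly (higher IE₁); down a group it sits in a higher shell, more shielded, and comes off more easily.
These span different periods and groups, so the two trends combine.
Sn > Cs: both effects reinforce here, so Sn is clearly the higher of the two.
Si > Sn: Si sits above Sn in group 14, so the down-group effect alone puts Si higher.
I > Si: period and group pull opposite ways; the across-period shift dominates (1008 vs 786 kJ/mol).
Kr > I: relative to I, both the across-period and down-group shifts push Kr's first ionization energy up.
For reference (kJ/mol): Si 786, Kr 1351, Sn 709, I 1008, Cs 376.
So from highest to lowest: Kr > I > Si > Sn > Cs.

Kr > I > Si > Sn > Cs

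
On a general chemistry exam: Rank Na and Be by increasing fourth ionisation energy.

Na < Be

IE_4 is the cost of taking one more electron from the +3 cation: Na³⁺ is already 2 electrons into the core; Be³⁺ is already 1 electron into the core.
All of these are removing an electron from a noble-gas core or deeper; the smaller core (lower principal quantum number) is held far more tightly, and within a period the higher nuclear charge binds the same core more tightly.
The numbers (kJ/mol): Na 9543, Be 21007.
Putting it together, IE_4: Na < Be.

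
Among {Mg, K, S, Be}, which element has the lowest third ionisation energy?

S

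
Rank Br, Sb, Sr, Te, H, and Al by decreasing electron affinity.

Adding an electron releases more energy for atoms nearer the top right (short of the noble gases).
Neither a single period nor a single group — weigh both effects.
Al > Sr: relative to Sr, both the across-period and down-group shifts push Al's electron affinity up.
H > Al: period and group pull opposite ways; the down-group shift dominates (73 vs 42 kJ/mol).
Sb > H: the two effects oppose for this pair; the across-period effect wins (103 vs 73 kJ/mol).
Te > Sb: Te lies to the right of Sb in period 5, so the across-period effect alone puts Te higher.
Br > Te: relative to Te, both the across-period and down-group shifts push Br's electron affinity up.
Approximate values (kJ/mol): H 73, Al 42, Br 325, Sr 5, Sb 103, Te 190.
So from highest to lowest: Br > Te > Sb > H > Al > Sr.

Br, Te, Sb, H, Al, Sr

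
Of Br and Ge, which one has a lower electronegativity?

Ge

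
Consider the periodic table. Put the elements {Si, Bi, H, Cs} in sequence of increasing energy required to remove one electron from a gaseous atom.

Cs < Bi < Si < H

H is in period 1, group 1; Si is in period 3, group 14; Cs is in period 6, group 1; Bi is in period 6, group 15.
Removing the outermost electron gets harder across a period and easier down a group.
These span different periods and groups, so the two trends combine.
Bi > Cs: both are in period 6; the period trend gives Bi the larger value.
Si > Bi: the two effects oppose for this pair; the down-group effect wins (786 vs 703 kJ/mol).
H > Si: the two effects oppose for this pair; the down-group effect wins (1312 vs 786 kJ/mol).
For reference (kJ/mol): H 1312, Si 786, Cs 376, Bi 703.
So from lowest to highest: Cs < Bi < Si < H.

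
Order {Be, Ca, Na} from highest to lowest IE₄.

Consider each +3 ion: Be³⁺ is already 1 electron into the core; Ca³⁺ is already 1 electron into the core; Na³⁺ is already 2 electrons into the core.
All of these are removing an electron from a noble-gas core or deeper; the smaller core (lower principal quantum number) is held far more tightly, and within a period the higher nuclear charge binds the same core more tightly.
Tabulated IE_4 (kJ/mol): Be 21007, Ca 6491, Na 9543.
Putting it together, IE_4: Ca < Na < Be.

Be, Na, Ca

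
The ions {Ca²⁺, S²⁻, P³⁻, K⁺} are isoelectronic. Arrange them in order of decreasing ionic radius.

All of these have 18 electrons, so size is governed by nuclear charge alone: the more protons, the stronger the pull on the same electron cloud, and the smaller the ion.
Nuclear charges: Ca²⁺ (Z=20), K⁺ (Z=19), S²⁻ (Z=16), P³⁻ (Z=15).
Largest to smallest: P³⁻ > S²⁻ > K⁺ > Ca²⁺.

P³⁻ > S²⁻ > K⁺ > Ca²⁺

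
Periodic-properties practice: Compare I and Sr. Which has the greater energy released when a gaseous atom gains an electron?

I

Sr is in period 5, group 2; I is in period 5, group 17.
EA tends to increase across a period and decrease down a group, though the pattern is less regular than for IE or radius.
All lie in period 5, so electron affinity increases left to right.
So I has the greater energy released when a gaseous atom gains an electron (I > Sr).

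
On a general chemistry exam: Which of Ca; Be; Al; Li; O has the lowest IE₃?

Al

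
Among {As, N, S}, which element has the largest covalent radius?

As

N is in period 2, group 15; S is in period 3, group 16; As is in period 4, group 15.
Atomic radius shrinks across a period as nuclear charge pulls the same shell inward, and grows down a group as new shells are added.
Here both period and group differ, so the two effects have to be weighed against each other.
S > N: the two effects oppose for this pair; the down-group effect wins (103 vs 71 pm).
As > S: both effects reinforce here, so As is clearly the larger of the two.
Tabulated atomic radius (pm): N 71, S 103, As 121.
The largest covalent radius among these belongs to As.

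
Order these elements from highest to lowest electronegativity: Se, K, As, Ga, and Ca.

Se, As, Ga, Ca, K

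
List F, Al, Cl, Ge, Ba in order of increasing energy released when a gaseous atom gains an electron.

Atoms with high Z_eff and room in the valence shell (especially the halogens) have the most exothermic electron affinities.
Neither a single period nor a single group — weigh both effects.
Al > Ba: both effects reinforce here, so Al is clearly the higher of the two.
Ge > Al: the two effects oppose for this pair; the across-period effect wins (119 vs 42 kJ/mol).
F > Ge: both effects reinforce here, so F is clearly the higher of the two.
Cl > F: this pair runs against the simple trend — see the exception note.
Note the exception: Cl has a higher electron affinity than F, contrary to the simple trend — F's small 2p subshell makes the incoming electron feel strong e⁻–e⁻ repulsion, so Cl actually releases more energy on gaining an electron.
For reference (kJ/mol): F 328, Al 42, Cl 349, Ge 119, Ba 14.
So from lowest to highest: Ba < Al < Ge < F < Cl.

Ba, Al, Ge, F, Cl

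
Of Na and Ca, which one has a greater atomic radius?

Ca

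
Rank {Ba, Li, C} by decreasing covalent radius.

Li is in period 2, group 1; C is in period 2, group 14; Ba is in period 6, group 2.
Atomic radius shrinks across a period as nuclear charge pulls the same shell inward, and grows down a group as new shells are added.
These span different periods and groups, so the two trends combine.
Li > C: both are in period 2; the period trend gives Li the larger value.
Ba > Li: period and group pull opposite ways; the down-group shift dominates (196 vs 133 pm).
Approximate values (pm): Li 133, C 75, Ba 196.
So from largest to smallest: Ba > Li > C.

Ba > Li > C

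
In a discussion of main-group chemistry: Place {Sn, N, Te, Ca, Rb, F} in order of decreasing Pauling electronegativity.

N is in period 2, group 15; F is in period 2, group 17; Ca is in period 4, group 2; Rb is in period 5, group 1; Sn is in period 5, group 14; Te is in period 5, group 16.
EN rises left→right (higher Z_eff, smaller atoms) and falls top→bottom (larger, more shielded atoms).
These span different periods and groups, so the two trends combine.
Ca > Rb: both effects reinforce here, so Ca is clearly the higher of the two.
Sn > Ca: the two effects oppose for this pair; the across-period effect wins (1.96 vs 1.00).
Te > Sn: Te lies to the right of Sn in period 5, so the across-period effect alone puts Te higher.
N > Te: period and group pull opposite ways; the down-group shift dominates (3.04 vs 2.10).
F > N: both are in period 2; the period trend gives F the larger value.
Tabulated electronegativity (Pauling): N 3.04, F 3.98, Ca 1.00, Rb 0.82, Sn 1.96, Te 2.10.
So from highest to lowest: F > N > Te > Sn > Ca > Rb.

F > N > Te > Sn > Ca > Rb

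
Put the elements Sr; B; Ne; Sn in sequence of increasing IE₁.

B is in period 2, group 13; Ne is in period 2, group 18; Sr is in period 5, group 2; Sn is in period 5, group 14.
First ionization energy rises across a period (greater Z_eff holds electrons more tightly) and falls down a group (valence electrons are farther from the nucleus).
Here both period and group differ, so the two effects have to be weighed against each other.
Sn > Sr: both are in period 5; the period trend gives Sn the larger value.
B > Sn: period and group pull opposite ways; the down-group shift dominates (801 vs 709 kJ/mol).
Ne > B: both are in period 2; the period trend gives Ne the larger value.
Tabulated first ionization energy (kJ/mol): B 801, Ne 2081, Sr 550, Sn 709.
So from lowest to highest: Sr < Sn < B < Ne.

Sr < Sn < B < Ne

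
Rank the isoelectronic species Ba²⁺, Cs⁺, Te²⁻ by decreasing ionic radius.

Te²⁻ > Cs⁺ > Ba²⁺

All of these have 54 electrons, so size is governed by nuclear charge alone: the more protons, the stronger the pull on the same electron cloud, and the smaller the ion.
Nuclear charges: Ba²⁺ (Z=56), Cs⁺ (Z=55), Te²⁻ (Z=52).
Largest to smallest: Te²⁻ > Cs⁺ > Ba²⁺.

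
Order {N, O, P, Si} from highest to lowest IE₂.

The second ionization energy removes an electron from the +1 ion. For each element: N⁺ still has 4 valence electrons; O⁺ still has 5 valence electrons; P⁺ still has 4 valence electrons; Si⁺ still has 3 valence electrons.
All are still removing valence electrons, so compare the +1 ions as you would atoms: IE_2 generally rises across a period (higher Z_eff) and falls down a group (larger shell), subject to the usual subshell exceptions.
Valence configurations: N⁺ [He]2s²2p², O⁺ [He]2s²2p³, P⁺ [Ne]3s²3p², Si⁺ [Ne]3s²3p¹.
The numbers (kJ/mol): N 2856, O 3388, P 1907, Si 1577.
Overall IE_2 order: Si < P < N < O.

O, N, P, Si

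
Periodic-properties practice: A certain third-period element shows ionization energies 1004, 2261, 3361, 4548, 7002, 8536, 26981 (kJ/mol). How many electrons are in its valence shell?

6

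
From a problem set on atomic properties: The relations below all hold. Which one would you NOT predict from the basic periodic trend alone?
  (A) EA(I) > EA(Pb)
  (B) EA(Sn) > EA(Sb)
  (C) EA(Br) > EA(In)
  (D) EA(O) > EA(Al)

The general trend: electron affinity increases across a period and decreases down a group.
(A) I (period 5, group 17) vs Pb (period 6, group 14): the stated order agrees with the simple trend.
(B) Sn (period 5, group 14) vs Sb (period 5, group 15): the stated order contradicts the simple trend.
(C) Br (period 4, group 17) vs In (period 5, group 13): the stated order agrees with the simple trend.
(D) O (period 2, group 16) vs Al (period 3, group 13): the stated order agrees with the simple trend.
The exception is (B): adding an electron to Sb's half-filled 5p³ is unfavourable, so Sn has the more exothermic EA.

(B)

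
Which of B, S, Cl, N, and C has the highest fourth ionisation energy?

B

IE_4 is the cost of taking one more electron from the +3 cation: B³⁺ is the bare [He] core; S³⁺ still has 3 valence electrons; Cl³⁺ still has 4 valence electrons; N³⁺ still has 2 valence electrons; C³⁺ still has 1 valence electron.
Breaking into a closed-shell core is much more expensive than removing a leftover valence electron — B has the largest IE_4 here.
Valence configurations: S³⁺ [Ne]3s²3p¹, Cl³⁺ [Ne]3s²3p², N³⁺ [He]2s², C³⁺ [He]2s¹.
The numbers (kJ/mol): B 25026, S 4556, Cl 5159, N 7475, C 6223.
Overall IE_4 order: S < Cl < C < N < B.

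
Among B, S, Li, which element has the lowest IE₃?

S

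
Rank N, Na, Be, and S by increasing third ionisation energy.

S < N < Na < Be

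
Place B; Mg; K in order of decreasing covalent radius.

Atomic radius shrinks across a period as nuclear charge pulls the same shell inward, and grows down a group as new shells are added.
These span different periods and groups, so the two trends combine.
Mg > B: both effects reinforce here, so Mg is clearly the larger of the two.
K > Mg: both effects reinforce here, so K is clearly the larger of the two.
Tabulated atomic radius (pm): B 85, Mg 139, K 196.
So from largest to smallest: K > Mg > B.

K > Mg > B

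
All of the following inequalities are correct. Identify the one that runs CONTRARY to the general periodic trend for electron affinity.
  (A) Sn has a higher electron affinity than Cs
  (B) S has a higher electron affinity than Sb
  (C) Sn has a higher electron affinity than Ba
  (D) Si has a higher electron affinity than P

The general trend: electron affinity increases across a period and decreases down a group.
(A) Sn (period 5, group 14) vs Cs (period 6, group 1): the stated order agrees with the simple trend.
(B) S (period 3, group 16) vs Sb (period 5, group 15): the stated order agrees with the simple trend.
(C) Sn (period 5, group 14) vs Ba (period 6, group 2): the stated order agrees with the simple trend.
(D) Si (period 3, group 14) vs P (period 3, group 15): the stated order contradicts the simple trend.
The exception is (D): adding an electron to P's half-filled 3p³ is unfavourable, so Si (3p²) has the more exothermic EA.

(D)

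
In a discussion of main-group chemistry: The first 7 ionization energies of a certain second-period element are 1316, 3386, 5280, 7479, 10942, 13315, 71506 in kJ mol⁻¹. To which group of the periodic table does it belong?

Group 16

Look for the largest jump between consecutive ionization energies: IE7/IE6 ≈ 5.4, far larger than any earlier ratio.
That jump marks the point where a core electron is being removed. So the atom has 6 valence electrons.
A main-group element with 6 valence electrons is in group 16.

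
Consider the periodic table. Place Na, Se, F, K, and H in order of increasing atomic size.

H < F < Se < Na < K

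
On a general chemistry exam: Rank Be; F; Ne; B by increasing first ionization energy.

Be is in period 2, group 2; B is in period 2, group 13; F is in period 2, group 17; Ne is in period 2, group 18.
Removing the outermost electron gets harder across a period and easier down a group.
All lie in period 2; the across-period trend (first ionization energy increases left to right) applies, with the exception below.
Note the exception: Be has a higher first ionization energy than B, contrary to the simple trend — removing B's lone 2p electron is easier than breaking Be's filled 2s².
For reference (kJ/mol): Be 900, B 801, F 1681, Ne 2081.
So from lowest to highest: B < Be < F < Ne.

B, Be, F, Ne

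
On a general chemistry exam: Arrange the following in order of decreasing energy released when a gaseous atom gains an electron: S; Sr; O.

Atoms with high Z_eff and room in the valence shell (especially the halogens) have the most exothermic electron affinities.
These span different periods and groups, so the two trends combine.
O > Sr: both effects reinforce here, so O is clearly the higher of the two.
S > O: this pair runs against the simple trend — see the exception note.
Note the exception: S has a higher electron affinity than O, contrary to the simple trend — the compact 2p subshell of O repels the added electron more than S's larger 3p does.
For reference (kJ/mol): O 141, S 200, Sr 5.
So from highest to lowest: S > O > Sr.

S > O > Sr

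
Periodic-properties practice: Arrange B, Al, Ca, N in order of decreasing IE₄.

The fourth ionization energy removes an electron from the +3 ion. For each element: B³⁺ is the bare [He] core; Al³⁺ is the bare [Ne] core; Ca³⁺ is already 1 electron into the core; N³⁺ still has 2 valence electrons.
Usually core removal costs more than valence removal, but here the competition is close: a tightly held n=2 valence electron can cost more to remove than an n=3 core electron, so the actual values have to decide it.
The numbers (kJ/mol): B 25026, Al 11577, Ca 6491, N 7475.
Overall IE_4 order: Ca < N < Al < B.

B, Al, N, Ca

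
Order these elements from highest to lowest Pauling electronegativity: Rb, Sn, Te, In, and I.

EN rises left→right (higher Z_eff, smaller atoms) and falls top→bottom (larger, more shielded atoms).
All lie in period 5, so electronegativity increases left to right.
So from highest to lowest: I > Te > Sn > In > Rb.

I > Te > Sn > In > Rb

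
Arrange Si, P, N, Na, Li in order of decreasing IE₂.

Li > Na > N > P > Si

IE_2 is the cost of taking one more electron from the +1 cation: Si⁺ still has 3 valence electrons; P⁺ still has 4 valence electrons; N⁺ still has 4 valence electrons; Na⁺ is the bare [Ne] core; Li⁺ is the bare [He] core.
Pulling an electron out of a noble-gas core costs far more than removing a remaining valence electron, so Na and Li sit at the high end of IE_2.
Valence configurations: Si⁺ [Ne]3s²3p¹, P⁺ [Ne]3s²3p², N⁺ [He]2s²2p².
Tabulated IE_2 (kJ/mol): Si 1577, P 1907, N 2856, Na 4562, Li 7298.
So the second ionization energies run Si < P < N < Na < Li.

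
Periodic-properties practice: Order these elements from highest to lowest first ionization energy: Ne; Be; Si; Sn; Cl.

Ne > Cl > Be > Si > Sn

Be is in period 2, group 2; Ne is in period 2, group 18; Si is in period 3, group 14; Cl is in period 3, group 17; Sn is in period 5, group 14.
Removing the outermost electron gets harder across a period and easier down a group.
These span different periods and groups, so the two trends combine.
Si > Sn: they share group 14; the group trend gives Si the larger value.
Be > Si: period and group pull opposite ways; the down-group shift dominates (900 vs 786 kJ/mol).
Cl > Be: the two effects oppose for this pair; the across-period effect wins (1251 vs 900 kJ/mol).
Ne > Cl: both effects reinforce here, so Ne is clearly the higher of the two.
For reference (kJ/mol): Be 900, Ne 2081, Si 786, Cl 1251, Sn 709.
So from highest to lowest: Ne > Cl > Be > Si > Sn.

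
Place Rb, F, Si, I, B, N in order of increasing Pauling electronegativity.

B is in period 2, group 13; N is in period 2, group 15; F is in period 2, group 17; Si is in period 3, group 14; Rb is in period 5, group 1; I is in period 5, group 17.
Smaller atoms with higher effective nuclear charge are more electronegative.
Here both period and group differ, so the two effects have to be weighed against each other.
Si > Rb: relative to Rb, both the across-period and down-group shifts push Si's electronegativity up.
B > Si: period and group pull opposite ways; the down-group shift dominates (2.04 vs 1.90).
I > B: period and group pull opposite ways; the across-period shift dominates (2.66 vs 2.04).
N > I: period and group pull opposite ways; the down-group shift dominates (3.04 vs 2.66).
F > N: F lies to the right of N in period 2, so the across-period effect alone puts F higher.
For reference (Pauling): B 2.04, N 3.04, F 3.98, Si 1.90, Rb 0.82, I 2.66.
So from lowest to highest: Rb < Si < B < I < N < F.

Rb, Si, B, I, N, F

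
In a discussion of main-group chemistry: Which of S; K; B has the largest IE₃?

K

The third ionization energy removes an electron from the +2 ion. For each element: S²⁺ still has 4 valence electrons; K²⁺ is already 1 electron into the core; B²⁺ still has 1 valence electron.
Core electrons are held far more tightly than valence electrons, so K tops the IE_3 order.
Valence configurations: S²⁺ [Ne]3s²3p², B²⁺ [He]2s¹.
The numbers (kJ/mol): S 3357, K 4420, B 3660.
Hence IE_3: S < B < K.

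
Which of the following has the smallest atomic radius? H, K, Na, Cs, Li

H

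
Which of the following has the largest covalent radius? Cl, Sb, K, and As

Across a period the added protons contract the valence shell; down a group each new principal shell makes the atom larger.
Neither a single period nor a single group — weigh both effects.
As > Cl: both effects reinforce here, so As is clearly the larger of the two.
Sb > As: they share group 15; the group trend gives Sb the larger value.
K > Sb: period and group pull opposite ways; the across-period shift dominates (196 vs 140 pm).
Tabulated atomic radius (pm): Cl 99, K 196, As 121, Sb 140.
The largest covalent radius among these belongs to K.

K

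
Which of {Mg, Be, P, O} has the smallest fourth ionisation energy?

Consider each +3 ion: Mg³⁺ is already 1 electron into the core; Be³⁺ is already 1 electron into the core; P³⁺ still has 2 valence electrons; O³⁺ still has 3 valence electrons.
Core electrons are held far more tightly than valence electrons, so Mg and Be top the IE_4 order.
Valence configurations: P³⁺ [Ne]3s², O³⁺ [He]2s²2p¹.
Tabulated IE_4 (kJ/mol): Mg 10543, Be 21007, P 4964, O 7469.
So the fourth ionization energies run P < O < Mg < Be.

P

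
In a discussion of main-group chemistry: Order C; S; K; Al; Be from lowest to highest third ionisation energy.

The third ionization energy removes an electron from the +2 ion. For each element: C²⁺ still has 2 valence electrons; S²⁺ still has 4 valence electrons; K²⁺ is already 1 electron into the core; Al²⁺ still has 1 valence electron; Be²⁺ is the bare [He] core.
Usually core removal costs more than valence removal, but here the competition is close: a tightly held n=2 valence electron can cost more to remove than an n=3 core electron, so the actual values have to decide it.
Valence configurations: C²⁺ [He]2s², S²⁺ [Ne]3s²3p², Al²⁺ [Ne]3s¹.
The numbers (kJ/mol): C 4620, S 3357, K 4420, Al 2745, Be 14849.
So the third ionization energies run Al < S < K < C < Be.

Al < S < K < C < Be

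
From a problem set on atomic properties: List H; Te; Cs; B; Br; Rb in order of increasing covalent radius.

H is in period 1, group 1; B is in period 2, group 13; Br is in period 4, group 17; Rb is in period 5, group 1; Te is in period 5, group 16; Cs is in period 6, group 1.
Moving right in a period, electrons are added to the same shell under a stronger nuclear pull, so atoms get smaller; moving down, a new shell is opened and atoms get larger.
Neither a single period nor a single group — weigh both effects.
B > H: the two effects oppose for this pair; the down-group effect wins (85 vs 32 pm).
Br > B: the two effects oppose for this pair; the down-group effect wins (114 vs 85 pm).
Te > Br: both effects reinforce here, so Te is clearly the larger of the two.
Rb > Te: Rb lies to the left of Te in period 5, so the across-period effect alone puts Rb larger.
Cs > Rb: they share group 1; the group trend gives Cs the larger value.
For reference (pm): H 32, B 85, Br 114, Rb 210, Te 136, Cs 232.
So from smallest to largest: H < B < Br < Te < Rb < Cs.

H < B < Br < Te < Rb < Cs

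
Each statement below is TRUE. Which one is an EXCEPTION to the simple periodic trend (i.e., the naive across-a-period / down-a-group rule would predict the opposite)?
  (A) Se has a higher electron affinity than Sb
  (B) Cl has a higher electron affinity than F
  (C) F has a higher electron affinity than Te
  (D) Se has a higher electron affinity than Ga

The general trend: electron affinity increases across a period and decreases down a group.
(A) Se (period 4, group 16) vs Sb (period 5, group 15): the stated order agrees with the simple trend.
(B) Cl (period 3, group 17) vs F (period 2, group 17): the stated order contradicts the simple trend.
(C) F (period 2, group 17) vs Te (period 5, group 16): the stated order agrees with the simple trend.
(D) Se (period 4, group 16) vs Ga (period 4, group 13): the stated order agrees with the simple trend.
The exception is (B): F's small 2p subshell makes the incoming electron feel strong e⁻–e⁻ repulsion, so Cl actually releases more energy on gaining an electron.

(B)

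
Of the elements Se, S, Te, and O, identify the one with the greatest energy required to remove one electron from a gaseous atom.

O

Removing the outermost electron gets harder across a period and easier down a group.
All are in group 16, so first ionization energy increases up the group.
The greatest energy required to remove one electron from a gaseous atom among these belongs to O.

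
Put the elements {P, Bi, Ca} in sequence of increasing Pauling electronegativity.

Ca < Bi < P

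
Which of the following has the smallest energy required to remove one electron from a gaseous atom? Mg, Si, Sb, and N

Mg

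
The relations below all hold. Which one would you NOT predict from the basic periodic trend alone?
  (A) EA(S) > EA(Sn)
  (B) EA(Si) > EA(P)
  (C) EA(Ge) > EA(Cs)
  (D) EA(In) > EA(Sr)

(B)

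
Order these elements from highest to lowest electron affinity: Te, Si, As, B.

B is in period 2, group 13; Si is in period 3, group 14; As is in period 4, group 15; Te is in period 5, group 16.
Atoms with high Z_eff and room in the valence shell (especially the halogens) have the most exothermic electron affinities.
A diagonal step moves right (one effect) and down (the opposite effect) at once.
As > B: the two effects oppose for this pair; the across-period effect wins (78 vs 27 kJ/mol).
Si > As: period and group pull opposite ways; the down-group shift dominates (134 vs 78 kJ/mol).
Te > Si: the two effects oppose for this pair; the across-period effect wins (190 vs 134 kJ/mol).
Tabulated electron affinity (kJ/mol): B 27, Si 134, As 78, Te 190.
So from highest to lowest: Te > Si > As > B.

Te, Si, As, B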